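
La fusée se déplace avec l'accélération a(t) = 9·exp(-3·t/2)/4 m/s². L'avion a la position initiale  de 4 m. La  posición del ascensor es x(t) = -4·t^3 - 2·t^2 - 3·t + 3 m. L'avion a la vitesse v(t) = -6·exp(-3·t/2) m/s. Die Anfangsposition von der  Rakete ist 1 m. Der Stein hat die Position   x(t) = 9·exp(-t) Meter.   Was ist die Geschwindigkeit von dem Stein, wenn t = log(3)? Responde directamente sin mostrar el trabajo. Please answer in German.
v(log(3)) = -3.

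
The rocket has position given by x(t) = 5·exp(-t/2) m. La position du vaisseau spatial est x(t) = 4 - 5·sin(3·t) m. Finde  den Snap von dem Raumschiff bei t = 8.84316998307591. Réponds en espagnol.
Debemos derivar nuestra ecuación de la posición x(t) = 4 - 5·sin(3·t) 4 veces. Tomando d/dt de x(t), encontramos v(t) = -15·cos(3·t). Tomando d/dt de v(t), encontramos a(t) = 45·sin(3·t). La derivada de la aceleración da la sacudida: j(t) = 135·cos(3·t). La derivada de la sacudida da el snap: s(t) = -405·sin(3·t). Tenemos el snap s(t) = -405·sin(3·t). Sustituyendo t = 8.84316998307591: s(8.84316998307591) = -398.882626868142.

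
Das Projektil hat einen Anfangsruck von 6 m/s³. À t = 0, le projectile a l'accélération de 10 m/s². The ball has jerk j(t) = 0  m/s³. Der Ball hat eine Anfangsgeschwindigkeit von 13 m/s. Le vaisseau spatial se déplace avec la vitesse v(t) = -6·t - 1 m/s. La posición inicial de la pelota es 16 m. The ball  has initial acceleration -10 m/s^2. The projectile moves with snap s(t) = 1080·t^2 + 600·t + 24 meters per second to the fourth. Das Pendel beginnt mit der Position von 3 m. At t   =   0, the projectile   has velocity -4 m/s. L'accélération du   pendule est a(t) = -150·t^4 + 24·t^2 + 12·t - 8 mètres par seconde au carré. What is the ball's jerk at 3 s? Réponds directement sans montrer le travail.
At t = 3, j = 0.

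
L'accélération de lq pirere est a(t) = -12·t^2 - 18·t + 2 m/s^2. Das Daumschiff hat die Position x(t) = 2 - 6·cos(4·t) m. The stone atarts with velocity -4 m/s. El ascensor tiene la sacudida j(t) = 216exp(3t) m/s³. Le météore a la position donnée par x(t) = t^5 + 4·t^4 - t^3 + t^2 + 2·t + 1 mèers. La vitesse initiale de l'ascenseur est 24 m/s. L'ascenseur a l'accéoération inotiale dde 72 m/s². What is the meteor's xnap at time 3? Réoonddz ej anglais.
Starting from position x(t) = t^5 + 4·t^4 - t^3 + t^2 + 2·t + 1, we take 4 derivatives. The derivative of position gives velocity: v(t) = 5·t^4 + 16·t^3 - 3·t^2 + 2·t + 2. Taking d/dt of v(t), we find a(t) = 20·t^3 + 48·t^2 - 6·t + 2. Differentiating acceleration, we get jerk: j(t) = 60·t^2 + 96·t - 6. The derivative of jerk gives snap: s(t) = 120·t + 96. Using s(t) = 120·t + 96 and substituting t = 3, we find s = 456.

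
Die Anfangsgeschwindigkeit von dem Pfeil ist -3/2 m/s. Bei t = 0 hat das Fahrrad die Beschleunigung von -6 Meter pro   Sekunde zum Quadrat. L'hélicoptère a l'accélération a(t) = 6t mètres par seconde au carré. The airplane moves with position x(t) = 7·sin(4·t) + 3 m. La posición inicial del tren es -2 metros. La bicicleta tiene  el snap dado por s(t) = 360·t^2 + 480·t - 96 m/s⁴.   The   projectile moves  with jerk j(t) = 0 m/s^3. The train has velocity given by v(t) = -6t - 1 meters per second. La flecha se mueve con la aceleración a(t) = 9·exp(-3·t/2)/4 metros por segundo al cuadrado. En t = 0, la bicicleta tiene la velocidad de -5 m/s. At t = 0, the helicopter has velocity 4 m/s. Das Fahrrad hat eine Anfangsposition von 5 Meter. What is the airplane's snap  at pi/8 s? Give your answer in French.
Pour résoudre ceci, nous devons prendre 4 dérivées de notre équation de la position x(t) = 7·sin(4·t) + 3. En dérivant la position, nous obtenons la vitesse: v(t) = 28·cos(4·t). En dérivant la vitesse, nous obtenons l'accélération: a(t) = -112·sin(4·t). En dérivant l'accélération, nous obtenons le jerk: j(t) = -448·cos(4·t). En prenant d/dt de j(t), nous trouvons s(t) = 1792·sin(4·t). En utilisant s(t) = 1792·sin(4·t) et en substituant t = pi/8, nous trouvons s = 1792.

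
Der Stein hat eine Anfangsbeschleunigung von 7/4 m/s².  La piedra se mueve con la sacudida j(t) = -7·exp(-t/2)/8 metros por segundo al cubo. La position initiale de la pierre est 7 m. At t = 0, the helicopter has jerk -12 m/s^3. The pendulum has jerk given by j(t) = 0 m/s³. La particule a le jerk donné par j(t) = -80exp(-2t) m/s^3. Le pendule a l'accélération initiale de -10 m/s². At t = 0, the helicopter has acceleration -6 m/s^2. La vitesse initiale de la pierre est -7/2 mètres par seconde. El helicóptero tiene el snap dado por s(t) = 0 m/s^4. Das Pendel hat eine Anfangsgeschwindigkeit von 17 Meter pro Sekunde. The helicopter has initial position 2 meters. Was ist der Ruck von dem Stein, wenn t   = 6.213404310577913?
Mit j(t) = -7·exp(-t/2)/8 und Einsetzen von t = 6.213404310577913, finden wir j = -0.0391547495210099.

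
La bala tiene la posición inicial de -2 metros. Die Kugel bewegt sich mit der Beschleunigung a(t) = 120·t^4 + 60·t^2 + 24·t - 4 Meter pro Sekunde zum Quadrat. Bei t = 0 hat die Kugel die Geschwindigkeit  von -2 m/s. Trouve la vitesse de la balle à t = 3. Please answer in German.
Ausgehend von der Beschleunigung a(t) = 120·t^4 + 60·t^2 + 24·t - 4, nehmen wir 1 Stammfunktion. Durch Integration von der Beschleunigung und Verwendung der Anfangsbedingung v(0) = -2, erhalten wir v(t) = 24·t^5 + 20·t^3 + 12·t^2 - 4·t - 2. Wir haben die Geschwindigkeit v(t) = 24·t^5 + 20·t^3 + 12·t^2 - 4·t - 2. Durch Einsetzen von t = 3: v(3) = 6466.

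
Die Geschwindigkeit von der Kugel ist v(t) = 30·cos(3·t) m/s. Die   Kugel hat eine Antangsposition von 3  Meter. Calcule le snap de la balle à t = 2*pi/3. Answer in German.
Ausgehend von der Geschwindigkeit v(t) = 30·cos(3·t), nehmen wir 3 Ableitungen. Durch Ableiten von der Geschwindigkeit erhalten wir die Beschleunigung: a(t) = -90·sin(3·t). Durch Ableiten von der Beschleunigung erhalten wir den Ruck: j(t) = -270·cos(3·t). Durch Ableiten von dem Ruck erhalten wir den Snap: s(t) = 810·sin(3·t). Wir haben den Snap s(t) = 810·sin(3·t). Durch Einsetzen von t = 2*pi/3: s(2*pi/3) = 0.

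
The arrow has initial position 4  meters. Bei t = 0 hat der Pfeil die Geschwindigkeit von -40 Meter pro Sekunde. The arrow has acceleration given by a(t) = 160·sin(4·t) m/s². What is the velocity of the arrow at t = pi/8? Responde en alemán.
Wir müssen unsere Gleichung für die Beschleunigung a(t) = 160·sin(4·t) 1-mal integrieren. Die Stammfunktion von der Beschleunigung, mit v(0) = -40, ergibt die Geschwindigkeit: v(t) = -40·cos(4·t). Aus der Gleichung für die Geschwindigkeit v(t) = -40·cos(4·t), setzen wir t = pi/8 ein und erhalten v = 0.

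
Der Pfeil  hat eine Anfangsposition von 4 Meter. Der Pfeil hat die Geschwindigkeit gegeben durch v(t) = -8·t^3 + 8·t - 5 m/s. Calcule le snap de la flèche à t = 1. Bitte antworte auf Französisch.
En partant de la vitesse v(t) = -8·t^3 + 8·t - 5, nous prenons 3 dérivées. En prenant d/dt de v(t), nous trouvons a(t) = 8 - 24·t^2. En prenant d/dt de a(t), nous trouvons j(t) = -48·t. En prenant d/dt de j(t), nous trouvons s(t) = -48. En utilisant s(t) = -48 et en substituant t = 1, nous trouvons s = -48.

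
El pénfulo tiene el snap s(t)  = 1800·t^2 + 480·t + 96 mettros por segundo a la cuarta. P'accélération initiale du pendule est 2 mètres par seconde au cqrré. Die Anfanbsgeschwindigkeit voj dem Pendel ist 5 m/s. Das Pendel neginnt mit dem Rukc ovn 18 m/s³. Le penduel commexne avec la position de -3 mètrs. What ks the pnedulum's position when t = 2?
Starting from snap s(t) = 1800·t^2 + 480·t + 96, we take 4 integrals. Taking ∫s(t)dt and applying j(0) = 18, we find j(t) = 600·t^3 + 240·t^2 + 96·t + 18. Taking ∫j(t)dt and applying a(0) = 2, we find a(t) = 150·t^4 + 80·t^3 + 48·t^2 + 18·t + 2. The antiderivative of acceleration is velocity. Using v(0) = 5, we get v(t) = 30·t^5 + 20·t^4 + 16·t^3 + 9·t^2 + 2·t + 5. Integrating velocity and using the initial condition x(0) = -3, we get x(t) = 5·t^6 + 4·t^5 + 4·t^4 + 3·t^3 + t^2 + 5·t - 3. We have position x(t) = 5·t^6 + 4·t^5 + 4·t^4 + 3·t^3 + t^2 + 5·t - 3. Substituting t = 2: x(2) = 547.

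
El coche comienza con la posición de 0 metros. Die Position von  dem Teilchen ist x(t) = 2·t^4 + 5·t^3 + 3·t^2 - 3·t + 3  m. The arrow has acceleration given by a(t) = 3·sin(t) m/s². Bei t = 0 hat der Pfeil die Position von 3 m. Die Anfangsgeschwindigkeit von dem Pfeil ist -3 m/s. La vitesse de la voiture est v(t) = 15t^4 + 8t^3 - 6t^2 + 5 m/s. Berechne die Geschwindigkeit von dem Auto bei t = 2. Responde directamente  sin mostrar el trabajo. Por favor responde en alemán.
Die Antwort ist 285.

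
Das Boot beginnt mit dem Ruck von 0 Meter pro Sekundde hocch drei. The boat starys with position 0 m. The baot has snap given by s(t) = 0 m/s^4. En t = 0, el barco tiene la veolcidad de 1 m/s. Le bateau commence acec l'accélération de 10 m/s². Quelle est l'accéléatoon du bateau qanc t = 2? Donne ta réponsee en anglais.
Starting from snap s(t) = 0, we take 2 antiderivatives. Integrating snap and using the initial condition j(0) = 0, we get j(t) = 0. The integral of jerk, with a(0) = 10, gives acceleration: a(t) = 10. We have acceleration a(t) = 10. Substituting t = 2: a(2) = 10.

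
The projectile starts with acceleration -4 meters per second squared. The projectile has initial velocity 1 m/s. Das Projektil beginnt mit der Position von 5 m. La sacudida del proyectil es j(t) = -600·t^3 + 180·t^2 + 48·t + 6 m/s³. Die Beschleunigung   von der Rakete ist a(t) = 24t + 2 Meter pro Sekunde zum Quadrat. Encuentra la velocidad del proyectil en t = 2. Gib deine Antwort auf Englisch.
Starting from jerk j(t) = -600·t^3 + 180·t^2 + 48·t + 6, we take 2 integrals. Taking ∫j(t)dt and applying a(0) = -4, we find a(t) = -150·t^4 + 60·t^3 + 24·t^2 + 6·t - 4. The integral of acceleration, with v(0) = 1, gives velocity: v(t) = -30·t^5 + 15·t^4 + 8·t^3 + 3·t^2 - 4·t + 1. We have velocity v(t) = -30·t^5 + 15·t^4 + 8·t^3 + 3·t^2 - 4·t + 1. Substituting t = 2: v(2) = -651.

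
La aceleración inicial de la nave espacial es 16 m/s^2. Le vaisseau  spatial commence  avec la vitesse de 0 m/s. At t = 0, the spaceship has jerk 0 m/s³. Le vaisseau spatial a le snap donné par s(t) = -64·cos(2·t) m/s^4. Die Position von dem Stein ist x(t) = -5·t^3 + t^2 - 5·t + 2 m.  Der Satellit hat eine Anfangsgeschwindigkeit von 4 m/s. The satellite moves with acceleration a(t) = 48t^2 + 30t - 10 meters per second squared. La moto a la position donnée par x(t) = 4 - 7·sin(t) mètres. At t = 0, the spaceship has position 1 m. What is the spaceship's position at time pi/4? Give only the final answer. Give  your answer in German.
Die Antwort ist 5.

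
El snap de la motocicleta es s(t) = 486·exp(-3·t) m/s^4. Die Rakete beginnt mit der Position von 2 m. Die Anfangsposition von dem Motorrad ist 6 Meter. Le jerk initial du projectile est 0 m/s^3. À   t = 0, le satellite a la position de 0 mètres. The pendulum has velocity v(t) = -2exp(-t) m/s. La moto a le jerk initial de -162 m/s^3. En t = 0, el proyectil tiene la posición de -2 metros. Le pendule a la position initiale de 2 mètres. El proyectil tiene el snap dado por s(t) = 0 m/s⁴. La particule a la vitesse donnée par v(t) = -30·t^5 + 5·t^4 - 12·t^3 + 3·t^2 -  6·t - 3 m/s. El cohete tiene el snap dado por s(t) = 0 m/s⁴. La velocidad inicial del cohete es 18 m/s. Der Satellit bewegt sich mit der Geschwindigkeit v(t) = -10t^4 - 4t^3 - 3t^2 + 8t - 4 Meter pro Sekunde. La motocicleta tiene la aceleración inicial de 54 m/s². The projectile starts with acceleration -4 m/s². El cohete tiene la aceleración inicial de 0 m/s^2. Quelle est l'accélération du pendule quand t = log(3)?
Nous devons dériver notre équation de la vitesse v(t) = -2·exp(-t) 1 fois. En prenant d/dt de v(t), nous trouvons a(t) = 2·exp(-t). De l'équation de l'accélération a(t) = 2·exp(-t), nous substituons t = log(3) pour obtenir a = 2/3.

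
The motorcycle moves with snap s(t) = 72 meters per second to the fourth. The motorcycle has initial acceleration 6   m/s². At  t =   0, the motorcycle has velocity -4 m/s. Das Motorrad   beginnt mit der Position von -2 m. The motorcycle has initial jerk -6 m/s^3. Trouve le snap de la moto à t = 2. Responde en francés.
De l'équation du snap s(t) = 72, nous substituons t = 2 pour obtenir s = 72.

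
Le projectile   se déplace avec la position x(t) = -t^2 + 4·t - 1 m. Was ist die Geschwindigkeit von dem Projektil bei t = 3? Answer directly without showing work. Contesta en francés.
La réponse est -2.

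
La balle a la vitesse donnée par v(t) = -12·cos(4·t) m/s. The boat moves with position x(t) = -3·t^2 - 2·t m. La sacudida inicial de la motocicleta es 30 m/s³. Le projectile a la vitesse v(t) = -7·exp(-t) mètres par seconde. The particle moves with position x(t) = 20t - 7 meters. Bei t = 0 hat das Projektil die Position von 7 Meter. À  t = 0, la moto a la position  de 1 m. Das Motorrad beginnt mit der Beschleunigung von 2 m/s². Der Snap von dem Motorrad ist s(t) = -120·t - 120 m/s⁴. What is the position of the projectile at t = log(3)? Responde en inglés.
To solve this, we need to take 1 integral of our velocity equation v(t) = -7·exp(-t). The antiderivative of velocity, with x(0) = 7, gives position: x(t) = 7·exp(-t). From the given position equation x(t) = 7·exp(-t), we substitute t = log(3) to get x = 7/3.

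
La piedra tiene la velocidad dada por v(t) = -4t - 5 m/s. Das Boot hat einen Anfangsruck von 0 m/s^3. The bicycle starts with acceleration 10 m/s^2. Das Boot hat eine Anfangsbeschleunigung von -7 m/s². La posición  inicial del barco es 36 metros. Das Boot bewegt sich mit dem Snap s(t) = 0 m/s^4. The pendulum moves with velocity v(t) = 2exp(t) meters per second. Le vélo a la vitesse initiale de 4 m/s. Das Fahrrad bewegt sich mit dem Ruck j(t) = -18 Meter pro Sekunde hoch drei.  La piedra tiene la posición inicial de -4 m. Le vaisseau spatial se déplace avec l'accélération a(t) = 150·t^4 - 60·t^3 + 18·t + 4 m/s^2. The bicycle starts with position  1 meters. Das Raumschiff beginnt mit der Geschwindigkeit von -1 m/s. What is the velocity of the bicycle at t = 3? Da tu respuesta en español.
Partiendo de la sacudida j(t) = -18, tomamos 2 integrales. La integral de la sacudida, con a(0) = 10, da la aceleración: a(t) = 10 - 18·t. La antiderivada de la aceleración es la velocidad. Usando v(0) = 4, obtenemos v(t) = -9·t^2 + 10·t + 4. Tenemos la velocidad v(t) = -9·t^2 + 10·t + 4. Sustituyendo t = 3: v(3) = -47.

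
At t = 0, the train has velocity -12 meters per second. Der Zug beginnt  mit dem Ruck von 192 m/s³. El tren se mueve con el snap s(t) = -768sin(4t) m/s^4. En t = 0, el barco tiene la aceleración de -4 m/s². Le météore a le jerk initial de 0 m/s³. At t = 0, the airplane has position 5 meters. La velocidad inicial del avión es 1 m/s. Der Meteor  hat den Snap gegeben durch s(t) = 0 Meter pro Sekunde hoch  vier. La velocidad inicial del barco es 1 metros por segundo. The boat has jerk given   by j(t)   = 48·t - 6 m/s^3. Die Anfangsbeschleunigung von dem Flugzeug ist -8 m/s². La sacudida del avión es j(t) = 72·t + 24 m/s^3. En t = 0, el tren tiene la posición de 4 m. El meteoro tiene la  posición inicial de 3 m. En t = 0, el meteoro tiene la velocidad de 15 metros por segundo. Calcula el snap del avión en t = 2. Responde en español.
Partiendo de la sacudida j(t) = 72·t + 24, tomamos 1 derivada. Tomando d/dt de j(t), encontramos s(t) = 72. Usando s(t) = 72 y sustituyendo t = 2, encontramos s = 72.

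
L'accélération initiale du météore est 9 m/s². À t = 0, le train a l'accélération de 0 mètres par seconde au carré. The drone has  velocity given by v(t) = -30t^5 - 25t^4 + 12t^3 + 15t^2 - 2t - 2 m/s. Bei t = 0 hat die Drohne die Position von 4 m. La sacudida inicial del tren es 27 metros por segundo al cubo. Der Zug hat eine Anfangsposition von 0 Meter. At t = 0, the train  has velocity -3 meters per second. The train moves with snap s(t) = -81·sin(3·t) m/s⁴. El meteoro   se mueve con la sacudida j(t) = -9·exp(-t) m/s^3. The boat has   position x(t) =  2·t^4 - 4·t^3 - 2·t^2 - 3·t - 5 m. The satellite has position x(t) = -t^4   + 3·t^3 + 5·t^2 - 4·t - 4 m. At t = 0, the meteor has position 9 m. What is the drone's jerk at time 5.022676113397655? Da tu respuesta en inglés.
We must differentiate our velocity equation v(t) = -30·t^5 - 25·t^4 + 12·t^3 + 15·t^2 - 2·t - 2 2 times. The derivative of velocity gives acceleration: a(t) = -150·t^4 - 100·t^3 + 36·t^2 + 30·t - 2. Taking d/dt of a(t), we find j(t) = -600·t^3 - 300·t^2 + 72·t + 30. Using j(t) = -600·t^3 - 300·t^2 + 72·t + 30 and substituting t = 5.022676113397655, we find j = -83201.6098759456.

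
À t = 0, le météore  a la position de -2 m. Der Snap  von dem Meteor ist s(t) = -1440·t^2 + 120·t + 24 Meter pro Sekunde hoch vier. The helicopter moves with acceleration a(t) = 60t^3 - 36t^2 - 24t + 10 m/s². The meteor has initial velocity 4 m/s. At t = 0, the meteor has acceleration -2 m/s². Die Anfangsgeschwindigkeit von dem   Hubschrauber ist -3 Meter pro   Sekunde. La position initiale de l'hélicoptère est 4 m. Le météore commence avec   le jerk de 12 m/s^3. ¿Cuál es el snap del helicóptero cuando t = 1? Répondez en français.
Pour résoudre ceci, nous devons prendre 2 dérivées de notre équation de l'accélération a(t) = 60·t^3 - 36·t^2 - 24·t + 10. En prenant d/dt de a(t), nous trouvons j(t) = 180·t^2 - 72·t - 24. En dérivant le jerk, nous obtenons le snap: s(t) = 360·t - 72. En utilisant s(t) = 360·t - 72 et en substituant t = 1, nous trouvons s = 288.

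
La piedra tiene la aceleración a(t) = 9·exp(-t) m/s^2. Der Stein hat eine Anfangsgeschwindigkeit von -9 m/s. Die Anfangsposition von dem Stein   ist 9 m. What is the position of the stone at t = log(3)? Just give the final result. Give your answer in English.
At t = log(3), x = 3.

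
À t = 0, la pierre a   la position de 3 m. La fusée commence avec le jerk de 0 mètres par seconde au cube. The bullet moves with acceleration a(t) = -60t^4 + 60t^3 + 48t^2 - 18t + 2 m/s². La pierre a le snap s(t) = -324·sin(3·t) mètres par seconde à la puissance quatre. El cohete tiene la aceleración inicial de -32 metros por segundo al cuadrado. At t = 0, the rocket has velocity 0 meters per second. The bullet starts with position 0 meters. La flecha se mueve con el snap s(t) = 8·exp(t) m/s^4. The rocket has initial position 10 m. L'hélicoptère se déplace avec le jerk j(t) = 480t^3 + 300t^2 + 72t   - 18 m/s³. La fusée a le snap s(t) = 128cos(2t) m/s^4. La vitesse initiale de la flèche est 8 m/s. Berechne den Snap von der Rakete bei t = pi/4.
Wir haben den Snap s(t) = 128·cos(2·t). Durch Einsetzen von t = pi/4: s(pi/4) = 0.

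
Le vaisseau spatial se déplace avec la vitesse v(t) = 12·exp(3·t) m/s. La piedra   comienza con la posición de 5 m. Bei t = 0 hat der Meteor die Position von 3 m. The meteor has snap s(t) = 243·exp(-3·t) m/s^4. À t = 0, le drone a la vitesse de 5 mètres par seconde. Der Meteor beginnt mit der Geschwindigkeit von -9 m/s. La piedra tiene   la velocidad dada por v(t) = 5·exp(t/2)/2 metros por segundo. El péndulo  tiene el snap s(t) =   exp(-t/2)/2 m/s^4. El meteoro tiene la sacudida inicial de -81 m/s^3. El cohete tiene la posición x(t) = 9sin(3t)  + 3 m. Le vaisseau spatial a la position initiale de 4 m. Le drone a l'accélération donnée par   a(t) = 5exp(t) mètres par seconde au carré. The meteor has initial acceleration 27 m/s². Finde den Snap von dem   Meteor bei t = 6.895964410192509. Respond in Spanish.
Tenemos el snap s(t) = 243·exp(-3·t). Sustituyendo t = 6.895964410192509: s(6.895964410192509) = 2.51749375185160E-7.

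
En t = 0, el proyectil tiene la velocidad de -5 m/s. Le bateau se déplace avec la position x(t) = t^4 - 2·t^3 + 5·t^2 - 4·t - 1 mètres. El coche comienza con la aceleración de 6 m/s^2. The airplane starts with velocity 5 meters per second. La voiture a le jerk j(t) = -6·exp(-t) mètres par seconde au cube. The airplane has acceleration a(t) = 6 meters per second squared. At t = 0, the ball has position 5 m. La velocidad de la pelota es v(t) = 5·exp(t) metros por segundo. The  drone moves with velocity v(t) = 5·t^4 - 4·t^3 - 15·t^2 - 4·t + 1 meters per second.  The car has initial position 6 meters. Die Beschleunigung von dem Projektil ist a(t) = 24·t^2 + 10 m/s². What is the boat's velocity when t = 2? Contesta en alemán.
Ausgehend von der Position x(t) = t^4 - 2·t^3 + 5·t^2 - 4·t - 1, nehmen wir 1 Ableitung. Die Ableitung von der Position ergibt die Geschwindigkeit: v(t) = 4·t^3 - 6·t^2 + 10·t - 4. Aus der Gleichung für die Geschwindigkeit v(t) = 4·t^3 - 6·t^2 + 10·t - 4, setzen wir t = 2 ein und erhalten v = 24.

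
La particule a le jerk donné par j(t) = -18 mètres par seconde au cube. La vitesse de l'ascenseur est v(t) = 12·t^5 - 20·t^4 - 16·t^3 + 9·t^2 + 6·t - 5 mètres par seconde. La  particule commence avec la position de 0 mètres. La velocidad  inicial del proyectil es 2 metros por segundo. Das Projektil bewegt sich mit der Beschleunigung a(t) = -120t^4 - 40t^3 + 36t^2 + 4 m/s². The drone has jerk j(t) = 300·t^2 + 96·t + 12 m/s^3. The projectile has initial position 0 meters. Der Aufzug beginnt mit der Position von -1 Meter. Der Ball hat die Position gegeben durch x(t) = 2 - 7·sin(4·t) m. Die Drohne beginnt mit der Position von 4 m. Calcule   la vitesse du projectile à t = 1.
Nous devons intégrer notre équation de l'accélération a(t) = -120·t^4 - 40·t^3 + 36·t^2 + 4 1 fois. En intégrant l'accélération et en utilisant la condition initiale v(0) = 2, nous obtenons v(t) = -24·t^5 - 10·t^4 + 12·t^3 + 4·t + 2. De l'équation de la vitesse v(t) = -24·t^5 - 10·t^4 + 12·t^3 + 4·t + 2, nous substituons t = 1 pour obtenir v = -16.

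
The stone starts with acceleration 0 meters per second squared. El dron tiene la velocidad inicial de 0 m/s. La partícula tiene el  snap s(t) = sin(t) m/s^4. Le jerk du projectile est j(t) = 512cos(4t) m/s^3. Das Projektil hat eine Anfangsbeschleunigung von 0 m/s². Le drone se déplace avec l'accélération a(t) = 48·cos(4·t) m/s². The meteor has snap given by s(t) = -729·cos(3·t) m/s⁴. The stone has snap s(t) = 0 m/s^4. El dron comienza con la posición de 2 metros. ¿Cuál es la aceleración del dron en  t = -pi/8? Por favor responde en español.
Usando a(t) = 48·cos(4·t) y sustituyendo t = -pi/8, encontramos a = 0.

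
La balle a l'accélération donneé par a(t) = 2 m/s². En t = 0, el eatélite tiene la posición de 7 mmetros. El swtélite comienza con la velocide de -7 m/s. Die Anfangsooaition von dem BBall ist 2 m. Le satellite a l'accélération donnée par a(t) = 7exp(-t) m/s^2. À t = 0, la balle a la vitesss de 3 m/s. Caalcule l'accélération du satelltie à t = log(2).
En utilisant a(t) = 7·exp(-t) et en substituant t = log(2), nous trouvons a = 7/2.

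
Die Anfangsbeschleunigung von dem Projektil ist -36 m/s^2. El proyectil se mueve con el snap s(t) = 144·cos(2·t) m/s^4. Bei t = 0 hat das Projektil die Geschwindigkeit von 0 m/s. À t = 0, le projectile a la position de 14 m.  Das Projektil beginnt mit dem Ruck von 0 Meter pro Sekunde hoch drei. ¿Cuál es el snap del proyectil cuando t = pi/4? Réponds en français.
En utilisant s(t) = 144·cos(2·t) et en substituant t = pi/4, nous trouvons s = 0.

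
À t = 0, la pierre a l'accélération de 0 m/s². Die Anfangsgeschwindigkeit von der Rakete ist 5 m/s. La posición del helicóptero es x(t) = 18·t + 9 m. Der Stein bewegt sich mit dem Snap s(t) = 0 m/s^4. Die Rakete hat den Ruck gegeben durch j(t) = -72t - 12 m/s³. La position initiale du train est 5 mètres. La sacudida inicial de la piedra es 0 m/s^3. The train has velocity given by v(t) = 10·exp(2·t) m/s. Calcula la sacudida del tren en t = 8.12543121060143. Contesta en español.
Para resolver esto, necesitamos tomar 2 derivadas de nuestra ecuación de la velocidad v(t) = 10·exp(2·t). Tomando d/dt de v(t), encontramos a(t) = 20·exp(2·t). La derivada de la aceleración da la sacudida: j(t) = 40·exp(2·t). Usando j(t) = 40·exp(2·t) y sustituyendo t = 8.12543121060143, encontramos j = 456793449.083071.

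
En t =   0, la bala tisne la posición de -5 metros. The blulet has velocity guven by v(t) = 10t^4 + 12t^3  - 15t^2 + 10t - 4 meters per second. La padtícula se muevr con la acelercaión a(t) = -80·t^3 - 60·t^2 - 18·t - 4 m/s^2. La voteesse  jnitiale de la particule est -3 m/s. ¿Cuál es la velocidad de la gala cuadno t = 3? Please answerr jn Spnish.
De la ecuación de la velocidad v(t) = 10·t^4 + 12·t^3 - 15·t^2 + 10·t - 4, sustituimos t = 3 para obtener v = 1025.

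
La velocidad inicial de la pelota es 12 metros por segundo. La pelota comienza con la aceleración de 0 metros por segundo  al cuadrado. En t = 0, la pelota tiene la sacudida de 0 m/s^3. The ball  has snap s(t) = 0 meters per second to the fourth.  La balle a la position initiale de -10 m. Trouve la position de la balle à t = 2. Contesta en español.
Partiendo del snap s(t) = 0, tomamos 4 integrales. Integrando el snap y usando la condición inicial j(0) = 0, obtenemos j(t) = 0. La antiderivada de la sacudida, con a(0) = 0, da la aceleración: a(t) = 0. La antiderivada de la aceleración, con v(0) = 12, da la velocidad: v(t) = 12. La integral de la velocidad es la posición. Usando x(0) = -10, obtenemos x(t) = 12·t - 10. De la ecuación de la posición x(t) = 12·t - 10, sustituimos t = 2 para obtener x = 14.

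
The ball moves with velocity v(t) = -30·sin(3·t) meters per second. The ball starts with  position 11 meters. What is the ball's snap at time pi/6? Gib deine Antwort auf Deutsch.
Wir müssen unsere Gleichung für die Geschwindigkeit v(t) = -30·sin(3·t) 3-mal ableiten. Mit d/dt von v(t) finden wir a(t) = -90·cos(3·t). Durch Ableiten von der Beschleunigung erhalten wir den Ruck: j(t) = 270·sin(3·t). Durch Ableiten von dem Ruck erhalten wir den Snap: s(t) = 810·cos(3·t). Aus der Gleichung für den Snap s(t) = 810·cos(3·t), setzen wir t = pi/6 ein und erhalten s = 0.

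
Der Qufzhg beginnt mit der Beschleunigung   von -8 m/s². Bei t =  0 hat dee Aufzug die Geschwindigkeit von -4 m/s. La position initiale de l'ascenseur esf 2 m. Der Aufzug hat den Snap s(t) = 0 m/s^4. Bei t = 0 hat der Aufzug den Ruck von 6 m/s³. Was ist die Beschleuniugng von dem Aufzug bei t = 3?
Um dies zu lösen, müssen wir 2 Integrale unserer Gleichung für den Snap s(t) = 0 finden. Mit ∫s(t)dt und Anwendung von j(0) = 6, finden wir j(t) = 6. Durch Integration von dem Ruck und Verwendung der Anfangsbedingung a(0) = -8, erhalten wir a(t) = 6·t - 8. Aus der Gleichung für die Beschleunigung a(t) = 6·t - 8, setzen wir t = 3 ein und erhalten a = 10.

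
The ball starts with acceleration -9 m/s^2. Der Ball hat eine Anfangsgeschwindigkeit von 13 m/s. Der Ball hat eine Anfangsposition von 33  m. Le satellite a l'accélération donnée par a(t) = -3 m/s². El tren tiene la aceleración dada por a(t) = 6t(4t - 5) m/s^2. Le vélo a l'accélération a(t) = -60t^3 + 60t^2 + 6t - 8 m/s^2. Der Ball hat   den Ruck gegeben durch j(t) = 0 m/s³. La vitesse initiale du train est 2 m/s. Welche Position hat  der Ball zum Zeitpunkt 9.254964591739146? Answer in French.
Pour résoudre ceci, nous devons prendre 3 primitives de notre équation du jerk j(t) = 0. La primitive du jerk est l'accélération. En utilisant a(0) = -9, nous obtenons a(t) = -9. En prenant ∫a(t)dt et en appliquant v(0) = 13, nous trouvons v(t) = 13 - 9·t. L'intégrale de la vitesse est la position. En utilisant x(0) = 33, nous obtenons x(t) = -9·t^2/2 + 13·t + 33. De l'équation de la position x(t) = -9·t^2/2 + 13·t + 33, nous substituons t = 9.254964591739146 pour obtenir x = -232.130123481945.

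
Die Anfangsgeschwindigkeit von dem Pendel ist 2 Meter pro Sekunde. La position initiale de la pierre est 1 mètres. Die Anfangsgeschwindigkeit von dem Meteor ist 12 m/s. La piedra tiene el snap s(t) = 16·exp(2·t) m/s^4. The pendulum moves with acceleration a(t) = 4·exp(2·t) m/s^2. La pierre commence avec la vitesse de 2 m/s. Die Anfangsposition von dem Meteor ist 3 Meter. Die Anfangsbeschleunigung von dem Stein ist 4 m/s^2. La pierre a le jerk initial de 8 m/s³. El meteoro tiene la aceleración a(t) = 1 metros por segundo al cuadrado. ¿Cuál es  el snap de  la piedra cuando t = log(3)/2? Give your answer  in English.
We have snap s(t) = 16·exp(2·t). Substituting t = log(3)/2: s(log(3)/2) = 48.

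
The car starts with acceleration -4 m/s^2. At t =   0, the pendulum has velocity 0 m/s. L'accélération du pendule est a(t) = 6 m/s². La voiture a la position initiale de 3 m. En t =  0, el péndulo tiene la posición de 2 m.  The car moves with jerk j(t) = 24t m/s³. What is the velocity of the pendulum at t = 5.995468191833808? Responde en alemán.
Ausgehend von der Beschleunigung a(t) = 6, nehmen wir 1 Stammfunktion. Das Integral von der Beschleunigung, mit v(0) = 0, ergibt die Geschwindigkeit: v(t) = 6·t. Wir haben die Geschwindigkeit v(t) = 6·t. Durch Einsetzen von t = 5.995468191833808: v(5.995468191833808) = 35.9728091510028.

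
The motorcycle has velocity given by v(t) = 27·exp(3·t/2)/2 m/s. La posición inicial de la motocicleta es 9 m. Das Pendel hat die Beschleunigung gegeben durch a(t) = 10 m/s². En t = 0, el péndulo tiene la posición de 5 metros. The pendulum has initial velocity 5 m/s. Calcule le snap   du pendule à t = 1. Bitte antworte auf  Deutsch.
Ausgehend von der Beschleunigung a(t) = 10, nehmen wir 2 Ableitungen. Durch Ableiten von der Beschleunigung erhalten wir den Ruck: j(t) = 0. Mit d/dt von j(t) finden wir s(t) = 0. Aus der Gleichung für den Snap s(t) = 0, setzen wir t = 1 ein und erhalten s = 0.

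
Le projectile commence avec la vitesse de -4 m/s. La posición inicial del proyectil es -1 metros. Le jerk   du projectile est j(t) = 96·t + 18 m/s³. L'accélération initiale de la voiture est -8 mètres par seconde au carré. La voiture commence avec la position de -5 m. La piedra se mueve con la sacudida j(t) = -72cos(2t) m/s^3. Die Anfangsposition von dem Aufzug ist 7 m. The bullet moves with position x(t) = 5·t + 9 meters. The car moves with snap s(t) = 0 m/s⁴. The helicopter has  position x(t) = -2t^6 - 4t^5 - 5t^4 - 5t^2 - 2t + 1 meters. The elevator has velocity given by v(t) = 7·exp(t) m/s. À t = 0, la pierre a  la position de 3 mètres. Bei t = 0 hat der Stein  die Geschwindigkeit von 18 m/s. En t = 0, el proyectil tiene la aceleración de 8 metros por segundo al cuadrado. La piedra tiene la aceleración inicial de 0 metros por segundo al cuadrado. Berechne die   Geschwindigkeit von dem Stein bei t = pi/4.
Ausgehend von dem Ruck j(t) = -72·cos(2·t), nehmen wir 2 Stammfunktionen. Das Integral von dem Ruck, mit a(0) = 0, ergibt die Beschleunigung: a(t) = -36·sin(2·t). Das Integral von der Beschleunigung ist die Geschwindigkeit. Mit v(0) = 18 erhalten wir v(t) = 18·cos(2·t). Wir haben die Geschwindigkeit v(t) = 18·cos(2·t). Durch Einsetzen von t = pi/4: v(pi/4) = 0.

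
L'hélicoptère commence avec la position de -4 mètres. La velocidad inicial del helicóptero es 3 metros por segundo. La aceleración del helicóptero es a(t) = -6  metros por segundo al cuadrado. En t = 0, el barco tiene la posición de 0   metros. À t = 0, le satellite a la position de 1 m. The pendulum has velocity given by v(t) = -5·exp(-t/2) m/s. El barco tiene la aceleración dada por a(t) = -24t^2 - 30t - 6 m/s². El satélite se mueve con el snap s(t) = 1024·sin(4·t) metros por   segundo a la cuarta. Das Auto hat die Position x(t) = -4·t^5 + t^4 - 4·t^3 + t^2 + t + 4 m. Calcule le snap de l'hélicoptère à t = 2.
Pour résoudre ceci, nous devons prendre 2 dérivées de notre équation de l'accélération a(t) = -6. En prenant d/dt de a(t), nous trouvons j(t) = 0. La dérivée du jerk donne le snap: s(t) = 0. De l'équation du snap s(t) = 0, nous substituons t = 2 pour obtenir s = 0.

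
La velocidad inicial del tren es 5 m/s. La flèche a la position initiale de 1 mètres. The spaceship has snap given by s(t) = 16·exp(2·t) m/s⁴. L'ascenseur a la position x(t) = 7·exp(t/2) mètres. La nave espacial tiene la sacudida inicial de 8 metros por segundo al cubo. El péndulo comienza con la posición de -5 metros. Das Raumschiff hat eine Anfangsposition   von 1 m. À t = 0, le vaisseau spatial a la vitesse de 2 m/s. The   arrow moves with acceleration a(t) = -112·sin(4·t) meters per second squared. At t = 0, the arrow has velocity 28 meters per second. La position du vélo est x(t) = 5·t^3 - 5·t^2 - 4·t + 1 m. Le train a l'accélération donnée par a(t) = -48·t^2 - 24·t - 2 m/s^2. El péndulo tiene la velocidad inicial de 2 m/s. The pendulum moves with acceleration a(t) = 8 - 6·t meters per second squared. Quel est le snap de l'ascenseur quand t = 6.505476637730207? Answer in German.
Wir müssen unsere Gleichung für die Position x(t) = 7·exp(t/2) 4-mal ableiten. Die Ableitung von der Position ergibt die Geschwindigkeit: v(t) = 7·exp(t/2)/2. Durch Ableiten von der Geschwindigkeit erhalten wir die Beschleunigung: a(t) = 7·exp(t/2)/4. Mit d/dt von a(t) finden wir j(t) = 7·exp(t/2)/8. Mit d/dt von j(t) finden wir s(t) = 7·exp(t/2)/16. Aus der Gleichung für den Snap s(t) = 7·exp(t/2)/16, setzen wir t = 6.505476637730207 ein und erhalten s = 11.3142132568767.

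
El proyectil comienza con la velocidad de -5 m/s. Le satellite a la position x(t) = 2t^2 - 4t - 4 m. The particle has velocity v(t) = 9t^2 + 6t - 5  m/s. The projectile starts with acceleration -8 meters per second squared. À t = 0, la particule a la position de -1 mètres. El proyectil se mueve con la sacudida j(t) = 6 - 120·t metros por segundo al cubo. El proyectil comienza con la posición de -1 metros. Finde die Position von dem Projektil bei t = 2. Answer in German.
Um dies zu lösen, müssen wir 3 Stammfunktionen unserer Gleichung für den Ruck j(t) = 6 - 120·t finden. Durch Integration von dem Ruck und Verwendung der Anfangsbedingung a(0) = -8, erhalten wir a(t) = -60·t^2 + 6·t - 8. Mit ∫a(t)dt und Anwendung von v(0) = -5, finden wir v(t) = -20·t^3 + 3·t^2 - 8·t - 5. Mit ∫v(t)dt und Anwendung von x(0) = -1, finden wir x(t) = -5·t^4 + t^3 - 4·t^2 - 5·t - 1. Wir haben die Position x(t) = -5·t^4 + t^3 - 4·t^2 - 5·t - 1. Durch Einsetzen von t = 2: x(2) = -99.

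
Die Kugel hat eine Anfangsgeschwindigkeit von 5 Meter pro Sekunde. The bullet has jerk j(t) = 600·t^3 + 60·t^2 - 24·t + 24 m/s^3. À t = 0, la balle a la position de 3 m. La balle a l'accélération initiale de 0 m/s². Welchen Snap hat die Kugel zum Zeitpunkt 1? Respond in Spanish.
Para resolver esto, necesitamos tomar 1 derivada de nuestra ecuación de la sacudida j(t) = 600·t^3 + 60·t^2 - 24·t + 24. Derivando la sacudida, obtenemos el snap: s(t) = 1800·t^2 + 120·t - 24. De la ecuación del snap s(t) = 1800·t^2 + 120·t - 24, sustituimos t = 1 para obtener s = 1896.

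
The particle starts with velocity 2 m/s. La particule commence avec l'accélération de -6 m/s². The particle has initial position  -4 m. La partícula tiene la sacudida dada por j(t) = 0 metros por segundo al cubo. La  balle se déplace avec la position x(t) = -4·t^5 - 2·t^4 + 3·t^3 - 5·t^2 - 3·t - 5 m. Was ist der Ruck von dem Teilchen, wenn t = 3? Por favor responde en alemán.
Wir haben den Ruck j(t) = 0. Durch Einsetzen von t = 3: j(3) = 0.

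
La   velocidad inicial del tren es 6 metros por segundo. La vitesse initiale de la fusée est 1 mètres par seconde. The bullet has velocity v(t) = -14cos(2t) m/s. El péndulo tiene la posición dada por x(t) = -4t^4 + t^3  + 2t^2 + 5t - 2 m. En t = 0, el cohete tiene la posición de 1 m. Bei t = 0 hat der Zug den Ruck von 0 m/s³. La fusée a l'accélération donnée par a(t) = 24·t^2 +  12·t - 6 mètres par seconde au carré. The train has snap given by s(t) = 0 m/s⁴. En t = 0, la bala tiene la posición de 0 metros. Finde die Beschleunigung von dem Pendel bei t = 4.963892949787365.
Ausgehend von der Position x(t) = -4·t^4 + t^3 + 2·t^2 + 5·t - 2, nehmen wir 2 Ableitungen. Die Ableitung von der Position ergibt die Geschwindigkeit: v(t) = -16·t^3 + 3·t^2 + 4·t + 5. Die Ableitung von der Geschwindigkeit ergibt die Beschleunigung: a(t) = -48·t^2 + 6·t + 4. Wir haben die Beschleunigung a(t) = -48·t^2 + 6·t + 4. Durch Einsetzen von t = 4.963892949787365: a(4.963892949787365) = -1148.94783671481.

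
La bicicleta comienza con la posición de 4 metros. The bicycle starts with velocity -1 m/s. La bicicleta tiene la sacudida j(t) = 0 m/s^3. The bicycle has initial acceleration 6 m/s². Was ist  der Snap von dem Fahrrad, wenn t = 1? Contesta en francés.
En partant du jerk j(t) = 0, nous prenons 1 dérivée. La dérivée du jerk donne le snap: s(t) = 0. En utilisant s(t) = 0 et en substituant t = 1, nous trouvons s = 0.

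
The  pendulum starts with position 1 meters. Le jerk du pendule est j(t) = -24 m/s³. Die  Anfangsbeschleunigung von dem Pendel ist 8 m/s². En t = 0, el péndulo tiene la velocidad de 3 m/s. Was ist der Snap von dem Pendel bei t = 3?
Ausgehend von dem Ruck j(t) = -24, nehmen wir 1 Ableitung. Mit d/dt von j(t) finden wir s(t) = 0. Wir haben den Snap s(t) = 0. Durch Einsetzen von t = 3: s(3) = 0.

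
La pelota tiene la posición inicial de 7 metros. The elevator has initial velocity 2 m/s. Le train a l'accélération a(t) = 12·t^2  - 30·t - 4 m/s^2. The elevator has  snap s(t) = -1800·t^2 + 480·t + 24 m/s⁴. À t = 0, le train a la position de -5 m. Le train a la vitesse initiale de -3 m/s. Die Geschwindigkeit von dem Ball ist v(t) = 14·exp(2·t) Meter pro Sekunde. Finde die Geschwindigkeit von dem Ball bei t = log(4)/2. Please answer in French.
De l'équation de la vitesse v(t) = 14·exp(2·t), nous substituons t = log(4)/2 pour obtenir v = 56.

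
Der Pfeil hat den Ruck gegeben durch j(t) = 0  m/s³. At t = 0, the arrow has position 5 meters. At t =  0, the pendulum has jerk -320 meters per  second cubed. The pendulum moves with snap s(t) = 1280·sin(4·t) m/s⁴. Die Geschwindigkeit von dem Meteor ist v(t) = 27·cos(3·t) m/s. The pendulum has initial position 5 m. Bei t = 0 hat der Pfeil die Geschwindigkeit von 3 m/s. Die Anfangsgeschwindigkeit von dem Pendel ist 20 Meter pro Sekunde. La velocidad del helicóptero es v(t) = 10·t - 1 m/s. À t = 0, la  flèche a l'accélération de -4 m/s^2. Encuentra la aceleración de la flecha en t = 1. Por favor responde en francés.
Nous devons trouver l'intégrale de notre équation du jerk j(t) = 0 1 fois. En prenant ∫j(t)dt et en appliquant a(0) = -4, nous trouvons a(t) = -4. Nous avons l'accélération a(t) = -4. En substituant t = 1: a(1) = -4.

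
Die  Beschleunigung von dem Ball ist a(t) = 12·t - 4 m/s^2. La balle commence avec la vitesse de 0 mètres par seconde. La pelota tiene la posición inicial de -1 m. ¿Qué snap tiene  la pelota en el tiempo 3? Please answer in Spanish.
Debemos derivar nuestra ecuación de la aceleración a(t) = 12·t - 4 2 veces. La derivada de la aceleración da la sacudida: j(t) = 12. Tomando d/dt de j(t), encontramos s(t) = 0. Tenemos el snap s(t) = 0. Sustituyendo t = 3: s(3) = 0.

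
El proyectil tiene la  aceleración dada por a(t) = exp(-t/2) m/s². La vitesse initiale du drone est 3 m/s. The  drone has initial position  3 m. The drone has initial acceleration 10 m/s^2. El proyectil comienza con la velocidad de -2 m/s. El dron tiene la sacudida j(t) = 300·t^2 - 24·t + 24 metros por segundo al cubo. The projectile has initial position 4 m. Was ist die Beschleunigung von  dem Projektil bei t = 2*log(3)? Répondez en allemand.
Mit a(t) = exp(-t/2) und Einsetzen von t = 2*log(3), finden wir a = 1/3.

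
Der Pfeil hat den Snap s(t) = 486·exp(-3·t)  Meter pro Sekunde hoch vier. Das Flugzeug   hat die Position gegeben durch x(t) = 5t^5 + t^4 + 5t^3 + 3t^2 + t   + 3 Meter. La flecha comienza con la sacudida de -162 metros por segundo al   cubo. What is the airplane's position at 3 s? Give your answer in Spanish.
De la ecuación de la posición x(t) = 5·t^5 + t^4 + 5·t^3 + 3·t^2 + t + 3, sustituimos t = 3 para obtener x = 1464.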